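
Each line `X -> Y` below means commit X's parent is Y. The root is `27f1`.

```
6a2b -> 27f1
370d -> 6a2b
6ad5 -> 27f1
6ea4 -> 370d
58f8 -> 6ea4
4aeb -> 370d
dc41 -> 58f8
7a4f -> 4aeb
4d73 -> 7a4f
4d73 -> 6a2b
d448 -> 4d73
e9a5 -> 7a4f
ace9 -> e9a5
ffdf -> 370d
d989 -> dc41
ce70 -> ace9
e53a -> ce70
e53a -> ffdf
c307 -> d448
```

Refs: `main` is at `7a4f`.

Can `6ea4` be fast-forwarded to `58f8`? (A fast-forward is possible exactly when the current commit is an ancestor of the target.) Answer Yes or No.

Yes

A fast-forward from 6ea4 to 58f8 is possible iff 6ea4 is an ancestor of 58f8.
Ancestors of 58f8: {27f1, 370d, 58f8, 6a2b, 6ea4}.
6ea4 is among them, so fast-forward is possible.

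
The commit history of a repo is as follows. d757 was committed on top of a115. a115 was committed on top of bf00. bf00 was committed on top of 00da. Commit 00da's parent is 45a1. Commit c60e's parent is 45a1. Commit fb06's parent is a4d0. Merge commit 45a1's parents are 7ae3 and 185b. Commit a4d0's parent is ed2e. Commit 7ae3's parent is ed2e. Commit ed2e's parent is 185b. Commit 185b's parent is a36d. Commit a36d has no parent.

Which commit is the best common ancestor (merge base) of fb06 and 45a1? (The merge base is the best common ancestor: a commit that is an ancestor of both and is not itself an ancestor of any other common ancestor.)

Ancestors of fb06: {185b, a36d, a4d0, ed2e, fb06}.
Ancestors of 45a1: {185b, 45a1, 7ae3, a36d, ed2e}.
Common ancestors: {185b, a36d, ed2e}.
Among these, ed2e is not an ancestor of any other common ancestor — it is the merge base.

ed2e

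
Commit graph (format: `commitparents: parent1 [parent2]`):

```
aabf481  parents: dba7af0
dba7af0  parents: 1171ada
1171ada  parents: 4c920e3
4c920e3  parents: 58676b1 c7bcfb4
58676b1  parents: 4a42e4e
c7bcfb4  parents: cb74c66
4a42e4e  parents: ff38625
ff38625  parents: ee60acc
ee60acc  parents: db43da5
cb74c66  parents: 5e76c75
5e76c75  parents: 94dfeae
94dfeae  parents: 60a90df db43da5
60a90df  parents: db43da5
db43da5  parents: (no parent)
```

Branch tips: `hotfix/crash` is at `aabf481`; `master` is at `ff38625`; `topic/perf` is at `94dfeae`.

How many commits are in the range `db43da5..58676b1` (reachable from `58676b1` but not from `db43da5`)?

Reachable from 58676b1: {4a42e4e, 58676b1, db43da5, ee60acc, ff38625}.
Reachable from db43da5: {db43da5}.
In 58676b1's history but not db43da5's: {4a42e4e, 58676b1, ee60acc, ff38625} — 4 commits.

4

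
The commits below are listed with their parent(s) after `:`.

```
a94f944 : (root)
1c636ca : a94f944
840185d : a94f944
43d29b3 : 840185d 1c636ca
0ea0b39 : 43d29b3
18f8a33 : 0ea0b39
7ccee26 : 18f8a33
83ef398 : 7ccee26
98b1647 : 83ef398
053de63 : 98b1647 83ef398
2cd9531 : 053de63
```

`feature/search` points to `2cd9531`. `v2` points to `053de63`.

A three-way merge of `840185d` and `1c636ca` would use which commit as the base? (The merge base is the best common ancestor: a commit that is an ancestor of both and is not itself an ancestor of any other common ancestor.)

a94f944

Ancestors of 840185d: {840185d, a94f944}.
Ancestors of 1c636ca: {1c636ca, a94f944}.
Common ancestors: {a94f944}.
The only common ancestor is a94f944, so it is the merge base.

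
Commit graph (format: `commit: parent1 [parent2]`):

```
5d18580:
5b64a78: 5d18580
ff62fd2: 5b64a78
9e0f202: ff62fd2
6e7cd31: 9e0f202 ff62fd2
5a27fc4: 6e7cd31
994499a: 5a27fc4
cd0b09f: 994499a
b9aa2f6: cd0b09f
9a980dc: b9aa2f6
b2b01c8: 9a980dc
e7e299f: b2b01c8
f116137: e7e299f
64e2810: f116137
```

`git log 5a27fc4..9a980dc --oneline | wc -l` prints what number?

Reachable from 9a980dc: {5a27fc4, 5b64a78, 5d18580, 6e7cd31, 994499a, 9a980dc, 9e0f202, b9aa2f6, cd0b09f, ff62fd2}.
Reachable from 5a27fc4: {5a27fc4, 5b64a78, 5d18580, 6e7cd31, 9e0f202, ff62fd2}.
In 9a980dc's history but not 5a27fc4's: {994499a, 9a980dc, b9aa2f6, cd0b09f} — 4 commits.

4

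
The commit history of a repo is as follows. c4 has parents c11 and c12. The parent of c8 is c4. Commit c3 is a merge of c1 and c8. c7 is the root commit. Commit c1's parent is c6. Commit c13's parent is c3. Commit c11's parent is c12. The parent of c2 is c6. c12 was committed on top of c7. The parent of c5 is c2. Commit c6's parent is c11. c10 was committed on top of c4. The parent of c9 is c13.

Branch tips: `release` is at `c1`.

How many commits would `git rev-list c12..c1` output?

3

Reachable from c1: {c1, c11, c12, c6, c7}.
Reachable from c12: {c12, c7}.
In c1's history but not c12's: {c1, c11, c6} — 3 commits.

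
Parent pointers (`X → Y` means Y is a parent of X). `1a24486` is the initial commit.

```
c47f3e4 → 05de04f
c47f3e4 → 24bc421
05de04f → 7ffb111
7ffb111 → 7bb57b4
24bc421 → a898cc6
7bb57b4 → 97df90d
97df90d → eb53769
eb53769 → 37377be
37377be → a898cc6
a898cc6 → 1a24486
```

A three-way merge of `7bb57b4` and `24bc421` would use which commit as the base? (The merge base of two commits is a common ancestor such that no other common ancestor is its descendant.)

a898cc6

Ancestors of 7bb57b4: {1a24486, 37377be, 7bb57b4, 97df90d, a898cc6, eb53769}.
Ancestors of 24bc421: {1a24486, 24bc421, a898cc6}.
Common ancestors: {1a24486, a898cc6}.
Among these, a898cc6 is not an ancestor of any other common ancestor — it is the merge base.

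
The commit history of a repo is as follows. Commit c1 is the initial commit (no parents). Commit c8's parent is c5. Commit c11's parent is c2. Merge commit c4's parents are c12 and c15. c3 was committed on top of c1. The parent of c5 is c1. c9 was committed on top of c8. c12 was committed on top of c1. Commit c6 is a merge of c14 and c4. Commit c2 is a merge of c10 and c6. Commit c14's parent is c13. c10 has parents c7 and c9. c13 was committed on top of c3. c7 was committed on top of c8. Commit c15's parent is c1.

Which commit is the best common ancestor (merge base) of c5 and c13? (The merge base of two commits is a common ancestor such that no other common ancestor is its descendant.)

Ancestors of c5: {c1, c5}.
Ancestors of c13: {c1, c13, c3}.
Common ancestors: {c1}.
The only common ancestor is c1, so it is the merge base.

c1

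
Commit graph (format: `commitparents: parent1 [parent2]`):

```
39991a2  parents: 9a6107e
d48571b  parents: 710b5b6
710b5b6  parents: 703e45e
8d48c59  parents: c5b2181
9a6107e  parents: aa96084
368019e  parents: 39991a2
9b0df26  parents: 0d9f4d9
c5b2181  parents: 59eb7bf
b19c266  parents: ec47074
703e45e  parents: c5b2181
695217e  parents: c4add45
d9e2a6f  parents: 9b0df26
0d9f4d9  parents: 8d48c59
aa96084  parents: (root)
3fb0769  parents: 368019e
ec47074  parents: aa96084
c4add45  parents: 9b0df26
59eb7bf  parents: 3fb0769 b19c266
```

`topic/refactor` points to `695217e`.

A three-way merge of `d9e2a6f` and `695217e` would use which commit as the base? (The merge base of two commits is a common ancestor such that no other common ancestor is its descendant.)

9b0df26

Ancestors of d9e2a6f: {0d9f4d9, 368019e, 39991a2, 3fb0769, 59eb7bf, 8d48c59, 9a6107e, 9b0df26, aa96084, b19c266, c5b2181, d9e2a6f, ec47074}.
Ancestors of 695217e: {0d9f4d9, 368019e, 39991a2, 3fb0769, 59eb7bf, 695217e, 8d48c59, 9a6107e, 9b0df26, aa96084, b19c266, c4add45, c5b2181, ec47074}.
Common ancestors: {0d9f4d9, 368019e, 39991a2, 3fb0769, 59eb7bf, 8d48c59, 9a6107e, 9b0df26, aa96084, b19c266, c5b2181, ec47074}.
Among these, 9b0df26 is not an ancestor of any other common ancestor — it is the merge base.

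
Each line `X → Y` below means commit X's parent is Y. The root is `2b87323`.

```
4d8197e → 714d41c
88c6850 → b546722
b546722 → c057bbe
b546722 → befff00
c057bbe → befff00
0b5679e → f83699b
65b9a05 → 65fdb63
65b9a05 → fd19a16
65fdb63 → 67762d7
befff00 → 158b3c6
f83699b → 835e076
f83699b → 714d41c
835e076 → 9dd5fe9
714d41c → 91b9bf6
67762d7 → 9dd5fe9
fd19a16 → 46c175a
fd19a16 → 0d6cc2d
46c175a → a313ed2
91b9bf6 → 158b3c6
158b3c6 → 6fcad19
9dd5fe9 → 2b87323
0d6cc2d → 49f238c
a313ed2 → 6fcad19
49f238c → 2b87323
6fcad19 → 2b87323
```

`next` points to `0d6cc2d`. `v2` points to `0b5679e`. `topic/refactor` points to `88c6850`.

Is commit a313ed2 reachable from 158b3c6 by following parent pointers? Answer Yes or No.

Ancestors of 158b3c6: {158b3c6, 2b87323, 6fcad19}.
a313ed2 is not in that set, so it is not an ancestor of 158b3c6.

No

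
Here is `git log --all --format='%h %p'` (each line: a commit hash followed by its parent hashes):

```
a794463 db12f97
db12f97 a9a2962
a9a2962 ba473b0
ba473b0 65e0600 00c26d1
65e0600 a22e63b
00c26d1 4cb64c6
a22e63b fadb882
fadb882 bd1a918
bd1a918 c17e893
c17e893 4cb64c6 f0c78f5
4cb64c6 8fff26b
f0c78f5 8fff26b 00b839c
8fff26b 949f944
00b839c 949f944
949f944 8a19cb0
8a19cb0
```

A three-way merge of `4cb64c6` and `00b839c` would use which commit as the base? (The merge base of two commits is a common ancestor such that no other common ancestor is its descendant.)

Ancestors of 4cb64c6: {4cb64c6, 8a19cb0, 8fff26b, 949f944}.
Ancestors of 00b839c: {00b839c, 8a19cb0, 949f944}.
Common ancestors: {8a19cb0, 949f944}.
Among these, 949f944 is not an ancestor of any other common ancestor — it is the merge base.

949f944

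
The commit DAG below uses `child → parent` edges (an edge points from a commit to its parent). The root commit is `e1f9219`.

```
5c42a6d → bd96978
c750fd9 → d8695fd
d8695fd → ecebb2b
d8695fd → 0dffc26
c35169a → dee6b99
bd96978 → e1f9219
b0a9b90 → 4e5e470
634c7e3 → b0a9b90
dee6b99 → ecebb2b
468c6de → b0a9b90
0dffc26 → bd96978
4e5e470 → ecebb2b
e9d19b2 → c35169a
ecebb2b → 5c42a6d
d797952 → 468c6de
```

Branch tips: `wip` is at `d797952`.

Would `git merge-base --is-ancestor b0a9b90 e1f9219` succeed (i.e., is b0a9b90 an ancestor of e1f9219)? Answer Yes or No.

Ancestors of e1f9219: {e1f9219}.
b0a9b90 is not in that set, so it is not an ancestor of e1f9219.

No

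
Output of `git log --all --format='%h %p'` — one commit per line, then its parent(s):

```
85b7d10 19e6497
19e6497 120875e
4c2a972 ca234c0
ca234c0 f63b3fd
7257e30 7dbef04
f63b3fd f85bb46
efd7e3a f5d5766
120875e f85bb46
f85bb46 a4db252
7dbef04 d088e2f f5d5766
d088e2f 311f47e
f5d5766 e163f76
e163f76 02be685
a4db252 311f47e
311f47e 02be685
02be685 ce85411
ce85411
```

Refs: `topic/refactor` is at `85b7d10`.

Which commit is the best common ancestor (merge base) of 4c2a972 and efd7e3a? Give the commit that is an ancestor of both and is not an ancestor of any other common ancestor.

02be685

Ancestors of 4c2a972: {02be685, 311f47e, 4c2a972, a4db252, ca234c0, ce85411, f63b3fd, f85bb46}.
Ancestors of efd7e3a: {02be685, ce85411, e163f76, efd7e3a, f5d5766}.
Common ancestors: {02be685, ce85411}.
Among these, 02be685 is not an ancestor of any other common ancestor — it is the merge base.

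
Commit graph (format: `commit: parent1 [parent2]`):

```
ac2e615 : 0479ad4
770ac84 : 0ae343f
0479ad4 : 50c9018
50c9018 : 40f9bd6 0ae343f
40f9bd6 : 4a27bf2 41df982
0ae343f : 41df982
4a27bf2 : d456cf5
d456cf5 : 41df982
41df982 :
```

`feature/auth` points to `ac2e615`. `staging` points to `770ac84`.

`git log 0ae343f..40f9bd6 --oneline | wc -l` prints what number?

Reachable from 40f9bd6: {40f9bd6, 41df982, 4a27bf2, d456cf5}.
Reachable from 0ae343f: {0ae343f, 41df982}.
In 40f9bd6's history but not 0ae343f's: {40f9bd6, 4a27bf2, d456cf5} — 3 commits.

3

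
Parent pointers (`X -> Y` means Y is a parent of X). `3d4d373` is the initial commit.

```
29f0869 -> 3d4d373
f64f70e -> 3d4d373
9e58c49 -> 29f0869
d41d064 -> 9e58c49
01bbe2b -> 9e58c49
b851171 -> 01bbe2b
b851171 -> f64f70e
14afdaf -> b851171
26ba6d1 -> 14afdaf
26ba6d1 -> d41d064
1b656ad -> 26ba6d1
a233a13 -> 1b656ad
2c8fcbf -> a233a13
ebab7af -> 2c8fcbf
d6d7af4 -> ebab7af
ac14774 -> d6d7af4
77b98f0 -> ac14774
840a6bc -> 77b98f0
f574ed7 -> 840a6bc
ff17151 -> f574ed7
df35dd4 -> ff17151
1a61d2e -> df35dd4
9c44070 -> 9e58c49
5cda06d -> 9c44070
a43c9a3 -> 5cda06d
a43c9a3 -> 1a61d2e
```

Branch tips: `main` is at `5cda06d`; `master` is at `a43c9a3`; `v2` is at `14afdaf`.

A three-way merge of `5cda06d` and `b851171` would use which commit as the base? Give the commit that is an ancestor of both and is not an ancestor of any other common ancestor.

9e58c49

Ancestors of 5cda06d: {29f0869, 3d4d373, 5cda06d, 9c44070, 9e58c49}.
Ancestors of b851171: {01bbe2b, 29f0869, 3d4d373, 9e58c49, b851171, f64f70e}.
Common ancestors: {29f0869, 3d4d373, 9e58c49}.
Among these, 9e58c49 is not an ancestor of any other common ancestor — it is the merge base.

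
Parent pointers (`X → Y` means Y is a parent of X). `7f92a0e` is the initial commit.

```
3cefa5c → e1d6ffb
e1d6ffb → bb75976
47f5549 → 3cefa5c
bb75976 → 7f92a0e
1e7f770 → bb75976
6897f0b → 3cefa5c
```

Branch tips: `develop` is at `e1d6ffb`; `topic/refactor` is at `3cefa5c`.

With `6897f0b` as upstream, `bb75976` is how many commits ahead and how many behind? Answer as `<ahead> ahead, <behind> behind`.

0 ahead, 3 behind

Reachable from bb75976: {7f92a0e, bb75976}.
Reachable from 6897f0b: {3cefa5c, 6897f0b, 7f92a0e, bb75976, e1d6ffb}.
Only in bb75976's history (ahead): {} — 0.
Only in 6897f0b's history (behind): {3cefa5c, 6897f0b, e1d6ffb} — 3.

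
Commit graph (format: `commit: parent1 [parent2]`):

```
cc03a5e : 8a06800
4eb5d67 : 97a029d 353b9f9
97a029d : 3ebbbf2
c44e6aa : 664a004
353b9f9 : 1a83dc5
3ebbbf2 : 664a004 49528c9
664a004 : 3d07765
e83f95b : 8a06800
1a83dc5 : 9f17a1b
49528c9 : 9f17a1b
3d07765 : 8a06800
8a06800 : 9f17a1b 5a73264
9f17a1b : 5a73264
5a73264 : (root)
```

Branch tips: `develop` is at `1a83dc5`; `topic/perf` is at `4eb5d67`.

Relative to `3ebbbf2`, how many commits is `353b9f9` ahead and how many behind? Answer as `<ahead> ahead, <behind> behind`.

Reachable from 353b9f9: {1a83dc5, 353b9f9, 5a73264, 9f17a1b}.
Reachable from 3ebbbf2: {3d07765, 3ebbbf2, 49528c9, 5a73264, 664a004, 8a06800, 9f17a1b}.
Only in 353b9f9's history (ahead): {1a83dc5, 353b9f9} — 2.
Only in 3ebbbf2's history (behind): {3d07765, 3ebbbf2, 49528c9, 664a004, 8a06800} — 5.

2 ahead, 5 behind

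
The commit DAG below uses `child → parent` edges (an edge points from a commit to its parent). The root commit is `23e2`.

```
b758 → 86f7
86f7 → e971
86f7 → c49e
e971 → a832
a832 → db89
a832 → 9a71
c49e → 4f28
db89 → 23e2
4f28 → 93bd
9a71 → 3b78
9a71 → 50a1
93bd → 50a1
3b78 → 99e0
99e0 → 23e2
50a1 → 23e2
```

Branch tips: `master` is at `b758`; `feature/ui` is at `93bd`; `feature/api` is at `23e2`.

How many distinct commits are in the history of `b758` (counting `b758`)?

13

Walking parent pointers from b758: reachable set = {23e2, 3b78, 4f28, 50a1, 86f7, 93bd, 99e0, 9a71, a832, b758, c49e, db89, e971}.
That is 13 commits.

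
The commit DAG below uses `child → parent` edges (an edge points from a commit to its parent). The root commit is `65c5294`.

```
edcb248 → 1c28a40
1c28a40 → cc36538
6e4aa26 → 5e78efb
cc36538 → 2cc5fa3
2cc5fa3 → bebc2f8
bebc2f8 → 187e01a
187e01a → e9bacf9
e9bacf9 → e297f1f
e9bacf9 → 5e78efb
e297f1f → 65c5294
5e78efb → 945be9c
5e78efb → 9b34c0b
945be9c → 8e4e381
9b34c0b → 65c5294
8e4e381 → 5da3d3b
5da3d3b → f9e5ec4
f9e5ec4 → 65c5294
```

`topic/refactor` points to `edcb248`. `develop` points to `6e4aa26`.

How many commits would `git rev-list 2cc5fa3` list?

Walking parent pointers from 2cc5fa3: reachable set = {187e01a, 2cc5fa3, 5da3d3b, 5e78efb, 65c5294, 8e4e381, 945be9c, 9b34c0b, bebc2f8, e297f1f, e9bacf9, f9e5ec4}.
That is 12 commits.

12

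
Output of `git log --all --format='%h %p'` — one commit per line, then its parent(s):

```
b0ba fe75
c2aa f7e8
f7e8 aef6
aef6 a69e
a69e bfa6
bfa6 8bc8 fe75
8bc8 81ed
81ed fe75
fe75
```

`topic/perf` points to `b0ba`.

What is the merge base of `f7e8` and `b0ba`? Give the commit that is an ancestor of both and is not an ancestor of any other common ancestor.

fe75

Ancestors of f7e8: {81ed, 8bc8, a69e, aef6, bfa6, f7e8, fe75}.
Ancestors of b0ba: {b0ba, fe75}.
Common ancestors: {fe75}.
The only common ancestor is fe75, so it is the merge base.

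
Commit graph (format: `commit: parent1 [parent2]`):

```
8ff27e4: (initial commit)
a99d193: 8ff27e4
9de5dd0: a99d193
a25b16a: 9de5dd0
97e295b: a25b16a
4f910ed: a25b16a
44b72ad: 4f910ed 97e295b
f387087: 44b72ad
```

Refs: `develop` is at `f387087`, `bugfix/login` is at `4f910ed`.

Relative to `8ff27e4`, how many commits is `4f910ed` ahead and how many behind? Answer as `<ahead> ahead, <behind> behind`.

Reachable from 4f910ed: {4f910ed, 8ff27e4, 9de5dd0, a25b16a, a99d193}.
Reachable from 8ff27e4: {8ff27e4}.
Only in 4f910ed's history (ahead): {4f910ed, 9de5dd0, a25b16a, a99d193} — 4.
Only in 8ff27e4's history (behind): {} — 0.

4 ahead, 0 behind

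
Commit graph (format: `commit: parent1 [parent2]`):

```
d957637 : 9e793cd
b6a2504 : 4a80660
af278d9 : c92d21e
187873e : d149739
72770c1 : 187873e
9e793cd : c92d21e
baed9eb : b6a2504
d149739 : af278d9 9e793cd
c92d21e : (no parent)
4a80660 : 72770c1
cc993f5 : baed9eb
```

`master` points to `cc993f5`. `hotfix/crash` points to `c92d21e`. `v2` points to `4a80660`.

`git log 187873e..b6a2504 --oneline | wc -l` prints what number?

3

Reachable from b6a2504: {187873e, 4a80660, 72770c1, 9e793cd, af278d9, b6a2504, c92d21e, d149739}.
Reachable from 187873e: {187873e, 9e793cd, af278d9, c92d21e, d149739}.
In b6a2504's history but not 187873e's: {4a80660, 72770c1, b6a2504} — 3 commits.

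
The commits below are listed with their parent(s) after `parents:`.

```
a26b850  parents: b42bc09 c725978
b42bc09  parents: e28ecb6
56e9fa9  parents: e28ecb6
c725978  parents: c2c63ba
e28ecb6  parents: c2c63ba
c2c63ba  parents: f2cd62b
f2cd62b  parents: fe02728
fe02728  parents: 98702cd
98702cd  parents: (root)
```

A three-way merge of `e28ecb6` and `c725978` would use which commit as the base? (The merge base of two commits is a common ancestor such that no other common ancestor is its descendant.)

Ancestors of e28ecb6: {98702cd, c2c63ba, e28ecb6, f2cd62b, fe02728}.
Ancestors of c725978: {98702cd, c2c63ba, c725978, f2cd62b, fe02728}.
Common ancestors: {98702cd, c2c63ba, f2cd62b, fe02728}.
Among these, c2c63ba is not an ancestor of any other common ancestor — it is the merge base.

c2c63ba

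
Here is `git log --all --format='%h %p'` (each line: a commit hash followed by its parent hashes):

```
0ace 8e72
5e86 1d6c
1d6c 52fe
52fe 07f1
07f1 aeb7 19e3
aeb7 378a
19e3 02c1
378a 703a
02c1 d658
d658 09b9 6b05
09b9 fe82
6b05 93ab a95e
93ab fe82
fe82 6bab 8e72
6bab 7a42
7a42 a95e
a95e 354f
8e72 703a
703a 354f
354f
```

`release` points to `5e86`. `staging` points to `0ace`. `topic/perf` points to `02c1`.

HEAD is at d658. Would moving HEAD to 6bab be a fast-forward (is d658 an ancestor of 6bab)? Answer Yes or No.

No

A fast-forward from d658 to 6bab is possible iff d658 is an ancestor of 6bab.
Ancestors of 6bab: {354f, 6bab, 7a42, a95e}.
d658 is not among them, so fast-forward is not possible.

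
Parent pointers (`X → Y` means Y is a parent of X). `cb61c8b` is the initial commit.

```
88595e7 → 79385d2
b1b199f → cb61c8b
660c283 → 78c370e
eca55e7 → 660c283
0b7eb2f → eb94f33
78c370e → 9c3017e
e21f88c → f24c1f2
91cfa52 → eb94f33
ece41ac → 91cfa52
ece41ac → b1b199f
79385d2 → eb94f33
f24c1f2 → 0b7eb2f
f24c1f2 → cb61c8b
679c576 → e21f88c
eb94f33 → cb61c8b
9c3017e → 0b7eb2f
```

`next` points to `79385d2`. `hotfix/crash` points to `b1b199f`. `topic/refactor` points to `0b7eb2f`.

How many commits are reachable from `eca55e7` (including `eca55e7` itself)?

7

Walking parent pointers from eca55e7: reachable set = {0b7eb2f, 660c283, 78c370e, 9c3017e, cb61c8b, eb94f33, eca55e7}.
That is 7 commits.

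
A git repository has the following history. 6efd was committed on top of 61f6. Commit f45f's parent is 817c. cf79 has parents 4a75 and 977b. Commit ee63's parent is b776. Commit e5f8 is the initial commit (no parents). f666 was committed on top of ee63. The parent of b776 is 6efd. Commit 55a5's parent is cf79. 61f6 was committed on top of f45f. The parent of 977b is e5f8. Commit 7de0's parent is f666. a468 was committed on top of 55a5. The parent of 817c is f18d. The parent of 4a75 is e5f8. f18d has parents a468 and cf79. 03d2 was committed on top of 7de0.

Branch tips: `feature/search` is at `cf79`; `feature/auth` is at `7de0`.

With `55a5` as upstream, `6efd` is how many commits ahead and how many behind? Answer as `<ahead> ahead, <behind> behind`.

Reachable from 6efd: {4a75, 55a5, 61f6, 6efd, 817c, 977b, a468, cf79, e5f8, f18d, f45f}.
Reachable from 55a5: {4a75, 55a5, 977b, cf79, e5f8}.
Only in 6efd's history (ahead): {61f6, 6efd, 817c, a468, f18d, f45f} — 6.
Only in 55a5's history (behind): {} — 0.

6 ahead, 0 behind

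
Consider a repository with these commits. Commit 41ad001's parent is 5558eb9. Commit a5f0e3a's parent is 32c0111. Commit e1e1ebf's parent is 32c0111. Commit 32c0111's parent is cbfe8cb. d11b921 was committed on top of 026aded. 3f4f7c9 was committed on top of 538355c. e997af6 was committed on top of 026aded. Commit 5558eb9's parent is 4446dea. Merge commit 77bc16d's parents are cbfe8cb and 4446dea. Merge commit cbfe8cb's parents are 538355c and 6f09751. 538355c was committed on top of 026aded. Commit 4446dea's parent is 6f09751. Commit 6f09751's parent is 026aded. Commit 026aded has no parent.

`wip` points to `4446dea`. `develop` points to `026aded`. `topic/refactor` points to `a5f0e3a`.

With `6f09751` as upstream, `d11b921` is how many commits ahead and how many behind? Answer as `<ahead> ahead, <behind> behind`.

1 ahead, 1 behind

Reachable from d11b921: {026aded, d11b921}.
Reachable from 6f09751: {026aded, 6f09751}.
Only in d11b921's history (ahead): {d11b921} — 1.
Only in 6f09751's history (behind): {6f09751} — 1.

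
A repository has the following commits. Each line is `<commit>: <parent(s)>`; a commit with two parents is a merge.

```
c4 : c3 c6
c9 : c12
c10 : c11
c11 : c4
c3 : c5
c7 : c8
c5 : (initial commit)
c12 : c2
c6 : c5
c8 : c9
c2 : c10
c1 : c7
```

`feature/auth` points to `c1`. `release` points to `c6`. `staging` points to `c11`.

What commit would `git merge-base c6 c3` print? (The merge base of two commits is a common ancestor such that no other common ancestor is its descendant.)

c5

Ancestors of c6: {c5, c6}.
Ancestors of c3: {c3, c5}.
Common ancestors: {c5}.
The only common ancestor is c5, so it is the merge base.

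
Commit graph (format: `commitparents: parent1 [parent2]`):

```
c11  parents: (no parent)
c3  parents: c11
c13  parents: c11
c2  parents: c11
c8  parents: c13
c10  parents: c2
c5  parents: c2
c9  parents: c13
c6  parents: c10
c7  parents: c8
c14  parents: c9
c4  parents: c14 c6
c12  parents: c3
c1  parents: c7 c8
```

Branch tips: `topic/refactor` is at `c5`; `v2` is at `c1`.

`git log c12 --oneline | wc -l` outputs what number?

3

Walking parent pointers from c12: reachable set = {c11, c12, c3}.
That is 3 commits.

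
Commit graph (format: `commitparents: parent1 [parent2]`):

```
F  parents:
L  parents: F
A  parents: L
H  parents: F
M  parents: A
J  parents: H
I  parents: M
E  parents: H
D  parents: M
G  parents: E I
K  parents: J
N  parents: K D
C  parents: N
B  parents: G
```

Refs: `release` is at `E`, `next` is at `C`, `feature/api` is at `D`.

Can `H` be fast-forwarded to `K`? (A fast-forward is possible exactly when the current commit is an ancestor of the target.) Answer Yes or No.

A fast-forward from H to K is possible iff H is an ancestor of K.
Ancestors of K: {F, H, J, K}.
H is among them, so fast-forward is possible.

Yes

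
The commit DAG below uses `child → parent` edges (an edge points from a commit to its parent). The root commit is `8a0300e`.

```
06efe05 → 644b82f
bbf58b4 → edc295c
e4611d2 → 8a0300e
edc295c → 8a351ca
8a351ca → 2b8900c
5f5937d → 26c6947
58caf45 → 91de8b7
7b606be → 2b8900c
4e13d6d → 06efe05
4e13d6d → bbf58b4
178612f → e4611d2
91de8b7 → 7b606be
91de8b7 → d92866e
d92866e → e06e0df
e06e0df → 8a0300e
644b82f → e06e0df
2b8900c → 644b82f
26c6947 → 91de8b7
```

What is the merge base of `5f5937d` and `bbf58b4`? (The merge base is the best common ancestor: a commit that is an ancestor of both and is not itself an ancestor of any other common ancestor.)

2b8900c

Ancestors of 5f5937d: {26c6947, 2b8900c, 5f5937d, 644b82f, 7b606be, 8a0300e, 91de8b7, d92866e, e06e0df}.
Ancestors of bbf58b4: {2b8900c, 644b82f, 8a0300e, 8a351ca, bbf58b4, e06e0df, edc295c}.
Common ancestors: {2b8900c, 644b82f, 8a0300e, e06e0df}.
Among these, 2b8900c is not an ancestor of any other common ancestor — it is the merge base.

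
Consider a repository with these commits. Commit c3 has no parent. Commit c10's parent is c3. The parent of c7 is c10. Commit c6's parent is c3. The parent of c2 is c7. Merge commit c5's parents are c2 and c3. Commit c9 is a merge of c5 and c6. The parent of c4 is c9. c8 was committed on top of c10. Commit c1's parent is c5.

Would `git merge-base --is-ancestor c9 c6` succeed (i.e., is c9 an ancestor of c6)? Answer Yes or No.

No

Ancestors of c6: {c3, c6}.
c9 is not in that set, so it is not an ancestor of c6.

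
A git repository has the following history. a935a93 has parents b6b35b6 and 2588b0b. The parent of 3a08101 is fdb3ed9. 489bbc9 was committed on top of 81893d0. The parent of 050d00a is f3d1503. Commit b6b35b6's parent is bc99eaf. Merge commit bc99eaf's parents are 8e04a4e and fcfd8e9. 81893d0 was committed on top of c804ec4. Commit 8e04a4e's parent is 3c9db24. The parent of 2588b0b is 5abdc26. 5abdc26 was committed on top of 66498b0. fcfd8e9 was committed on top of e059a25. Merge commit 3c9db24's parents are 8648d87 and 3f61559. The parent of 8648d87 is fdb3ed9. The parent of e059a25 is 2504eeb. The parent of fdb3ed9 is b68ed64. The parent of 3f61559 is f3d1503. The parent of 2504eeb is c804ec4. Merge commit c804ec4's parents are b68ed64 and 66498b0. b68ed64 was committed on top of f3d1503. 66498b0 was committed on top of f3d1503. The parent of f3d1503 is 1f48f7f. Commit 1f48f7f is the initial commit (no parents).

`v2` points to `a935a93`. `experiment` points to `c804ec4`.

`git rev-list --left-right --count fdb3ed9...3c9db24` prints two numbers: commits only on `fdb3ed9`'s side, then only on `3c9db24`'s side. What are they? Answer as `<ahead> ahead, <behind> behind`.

Reachable from fdb3ed9: {1f48f7f, b68ed64, f3d1503, fdb3ed9}.
Reachable from 3c9db24: {1f48f7f, 3c9db24, 3f61559, 8648d87, b68ed64, f3d1503, fdb3ed9}.
Only in fdb3ed9's history (ahead): {} — 0.
Only in 3c9db24's history (behind): {3c9db24, 3f61559, 8648d87} — 3.

0 ahead, 3 behind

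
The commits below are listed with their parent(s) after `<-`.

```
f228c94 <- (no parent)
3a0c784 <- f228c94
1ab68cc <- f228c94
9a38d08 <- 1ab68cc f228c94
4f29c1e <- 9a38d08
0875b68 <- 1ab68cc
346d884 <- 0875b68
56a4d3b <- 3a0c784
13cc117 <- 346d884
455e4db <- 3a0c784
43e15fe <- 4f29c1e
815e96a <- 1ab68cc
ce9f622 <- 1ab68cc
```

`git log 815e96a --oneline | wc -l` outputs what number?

Walking parent pointers from 815e96a: reachable set = {1ab68cc, 815e96a, f228c94}.
That is 3 commits.

3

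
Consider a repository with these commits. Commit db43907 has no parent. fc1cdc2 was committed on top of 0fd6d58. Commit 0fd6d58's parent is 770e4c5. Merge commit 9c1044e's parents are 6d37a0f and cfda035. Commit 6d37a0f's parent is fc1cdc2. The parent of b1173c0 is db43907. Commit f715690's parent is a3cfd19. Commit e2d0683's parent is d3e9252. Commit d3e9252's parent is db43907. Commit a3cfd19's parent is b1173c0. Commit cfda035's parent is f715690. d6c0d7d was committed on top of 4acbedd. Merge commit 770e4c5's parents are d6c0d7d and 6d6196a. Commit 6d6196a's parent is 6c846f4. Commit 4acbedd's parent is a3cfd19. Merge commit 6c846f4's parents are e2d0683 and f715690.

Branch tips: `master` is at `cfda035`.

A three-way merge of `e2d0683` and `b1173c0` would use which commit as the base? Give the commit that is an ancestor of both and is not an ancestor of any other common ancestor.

db43907

Ancestors of e2d0683: {d3e9252, db43907, e2d0683}.
Ancestors of b1173c0: {b1173c0, db43907}.
Common ancestors: {db43907}.
The only common ancestor is db43907, so it is the merge base.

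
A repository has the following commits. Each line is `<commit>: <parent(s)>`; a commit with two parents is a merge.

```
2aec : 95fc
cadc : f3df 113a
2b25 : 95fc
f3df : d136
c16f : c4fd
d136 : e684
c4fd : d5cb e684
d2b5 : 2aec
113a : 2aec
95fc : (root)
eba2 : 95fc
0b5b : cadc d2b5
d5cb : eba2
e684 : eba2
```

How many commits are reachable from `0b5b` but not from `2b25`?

9

Reachable from 0b5b: {0b5b, 113a, 2aec, 95fc, cadc, d136, d2b5, e684, eba2, f3df}.
Reachable from 2b25: {2b25, 95fc}.
In 0b5b's history but not 2b25's: {0b5b, 113a, 2aec, cadc, d136, d2b5, e684, eba2, f3df} — 9 commits.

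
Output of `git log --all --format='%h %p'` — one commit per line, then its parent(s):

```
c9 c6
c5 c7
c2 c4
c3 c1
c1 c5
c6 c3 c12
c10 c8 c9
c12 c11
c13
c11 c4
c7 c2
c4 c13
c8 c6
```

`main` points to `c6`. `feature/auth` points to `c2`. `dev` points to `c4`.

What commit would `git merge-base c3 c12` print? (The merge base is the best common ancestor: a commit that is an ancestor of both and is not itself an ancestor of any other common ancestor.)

c4

Ancestors of c3: {c1, c13, c2, c3, c4, c5, c7}.
Ancestors of c12: {c11, c12, c13, c4}.
Common ancestors: {c13, c4}.
Among these, c4 is not an ancestor of any other common ancestor — it is the merge base.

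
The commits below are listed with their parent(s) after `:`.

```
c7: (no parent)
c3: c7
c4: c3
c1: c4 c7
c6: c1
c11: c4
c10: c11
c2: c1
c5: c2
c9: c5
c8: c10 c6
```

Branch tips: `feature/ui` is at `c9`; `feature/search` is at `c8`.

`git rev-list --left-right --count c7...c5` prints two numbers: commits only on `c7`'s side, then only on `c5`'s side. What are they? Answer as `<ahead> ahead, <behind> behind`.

Reachable from c7: {c7}.
Reachable from c5: {c1, c2, c3, c4, c5, c7}.
Only in c7's history (ahead): {} — 0.
Only in c5's history (behind): {c1, c2, c3, c4, c5} — 5.

0 ahead, 5 behind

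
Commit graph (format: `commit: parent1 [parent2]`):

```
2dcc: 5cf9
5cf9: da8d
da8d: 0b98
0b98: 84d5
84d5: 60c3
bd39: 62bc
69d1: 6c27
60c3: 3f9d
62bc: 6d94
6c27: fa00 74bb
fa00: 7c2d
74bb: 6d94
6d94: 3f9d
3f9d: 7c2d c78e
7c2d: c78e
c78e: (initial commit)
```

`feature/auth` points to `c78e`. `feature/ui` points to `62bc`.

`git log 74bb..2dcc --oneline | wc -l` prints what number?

6

Reachable from 2dcc: {0b98, 2dcc, 3f9d, 5cf9, 60c3, 7c2d, 84d5, c78e, da8d}.
Reachable from 74bb: {3f9d, 6d94, 74bb, 7c2d, c78e}.
In 2dcc's history but not 74bb's: {0b98, 2dcc, 5cf9, 60c3, 84d5, da8d} — 6 commits.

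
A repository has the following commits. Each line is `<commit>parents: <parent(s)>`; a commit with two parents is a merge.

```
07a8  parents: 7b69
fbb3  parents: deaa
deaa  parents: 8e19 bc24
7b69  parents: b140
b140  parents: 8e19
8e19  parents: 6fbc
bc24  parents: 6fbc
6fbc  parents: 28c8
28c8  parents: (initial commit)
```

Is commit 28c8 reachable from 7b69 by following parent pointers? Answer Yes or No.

Yes

Ancestors of 7b69 (commits reachable by following parents): {28c8, 6fbc, 7b69, 8e19, b140}.
28c8 is in that set, so it is an ancestor of 7b69.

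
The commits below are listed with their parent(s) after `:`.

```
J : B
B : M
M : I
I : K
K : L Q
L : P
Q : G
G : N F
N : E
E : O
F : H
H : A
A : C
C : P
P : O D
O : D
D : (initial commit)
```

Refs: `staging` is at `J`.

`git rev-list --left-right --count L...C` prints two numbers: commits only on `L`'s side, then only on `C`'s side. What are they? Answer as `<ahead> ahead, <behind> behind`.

Reachable from L: {D, L, O, P}.
Reachable from C: {C, D, O, P}.
Only in L's history (ahead): {L} — 1.
Only in C's history (behind): {C} — 1.

1 ahead, 1 behind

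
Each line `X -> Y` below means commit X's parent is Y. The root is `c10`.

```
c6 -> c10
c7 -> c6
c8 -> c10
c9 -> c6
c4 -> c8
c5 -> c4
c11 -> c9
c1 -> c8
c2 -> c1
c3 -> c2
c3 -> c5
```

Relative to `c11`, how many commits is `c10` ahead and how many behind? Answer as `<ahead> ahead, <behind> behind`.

Reachable from c10: {c10}.
Reachable from c11: {c10, c11, c6, c9}.
Only in c10's history (ahead): {} — 0.
Only in c11's history (behind): {c11, c6, c9} — 3.

0 ahead, 3 behind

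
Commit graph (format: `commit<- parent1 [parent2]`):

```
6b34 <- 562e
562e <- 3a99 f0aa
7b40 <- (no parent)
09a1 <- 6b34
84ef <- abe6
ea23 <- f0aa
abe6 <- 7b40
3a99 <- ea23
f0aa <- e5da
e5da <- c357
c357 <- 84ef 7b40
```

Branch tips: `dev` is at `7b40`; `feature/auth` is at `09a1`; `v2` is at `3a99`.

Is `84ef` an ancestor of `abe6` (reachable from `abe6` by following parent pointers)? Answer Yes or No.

No

Ancestors of abe6: {7b40, abe6}.
84ef is not in that set, so it is not an ancestor of abe6.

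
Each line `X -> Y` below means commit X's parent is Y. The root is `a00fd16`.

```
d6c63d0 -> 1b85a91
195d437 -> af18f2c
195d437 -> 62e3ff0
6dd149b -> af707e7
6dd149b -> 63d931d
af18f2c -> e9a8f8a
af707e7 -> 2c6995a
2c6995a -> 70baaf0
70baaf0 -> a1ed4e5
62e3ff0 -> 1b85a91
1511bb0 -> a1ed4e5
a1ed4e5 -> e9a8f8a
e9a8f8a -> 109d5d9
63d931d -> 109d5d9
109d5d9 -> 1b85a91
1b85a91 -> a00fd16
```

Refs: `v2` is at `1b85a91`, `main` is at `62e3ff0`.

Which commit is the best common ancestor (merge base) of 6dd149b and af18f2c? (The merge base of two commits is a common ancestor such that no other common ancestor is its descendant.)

e9a8f8a

Ancestors of 6dd149b: {109d5d9, 1b85a91, 2c6995a, 63d931d, 6dd149b, 70baaf0, a00fd16, a1ed4e5, af707e7, e9a8f8a}.
Ancestors of af18f2c: {109d5d9, 1b85a91, a00fd16, af18f2c, e9a8f8a}.
Common ancestors: {109d5d9, 1b85a91, a00fd16, e9a8f8a}.
Among these, e9a8f8a is not an ancestor of any other common ancestor — it is the merge base.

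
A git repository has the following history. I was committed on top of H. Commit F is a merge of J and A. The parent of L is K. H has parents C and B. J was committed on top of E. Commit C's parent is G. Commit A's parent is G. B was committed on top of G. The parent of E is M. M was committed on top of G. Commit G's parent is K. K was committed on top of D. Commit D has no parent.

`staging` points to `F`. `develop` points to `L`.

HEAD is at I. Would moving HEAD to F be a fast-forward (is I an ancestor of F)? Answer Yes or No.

A fast-forward from I to F is possible iff I is an ancestor of F.
Ancestors of F: {A, D, E, F, G, J, K, M}.
I is not among them, so fast-forward is not possible.

No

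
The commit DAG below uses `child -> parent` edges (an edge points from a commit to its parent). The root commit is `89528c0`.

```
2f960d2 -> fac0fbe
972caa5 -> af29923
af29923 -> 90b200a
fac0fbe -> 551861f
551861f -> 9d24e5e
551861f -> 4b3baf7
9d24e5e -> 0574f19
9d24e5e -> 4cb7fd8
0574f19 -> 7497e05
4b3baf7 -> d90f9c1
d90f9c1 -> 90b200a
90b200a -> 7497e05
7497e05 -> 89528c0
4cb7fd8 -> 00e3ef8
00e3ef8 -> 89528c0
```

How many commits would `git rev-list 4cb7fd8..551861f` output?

Reachable from 551861f: {00e3ef8, 0574f19, 4b3baf7, 4cb7fd8, 551861f, 7497e05, 89528c0, 90b200a, 9d24e5e, d90f9c1}.
Reachable from 4cb7fd8: {00e3ef8, 4cb7fd8, 89528c0}.
In 551861f's history but not 4cb7fd8's: {0574f19, 4b3baf7, 551861f, 7497e05, 90b200a, 9d24e5e, d90f9c1} — 7 commits.

7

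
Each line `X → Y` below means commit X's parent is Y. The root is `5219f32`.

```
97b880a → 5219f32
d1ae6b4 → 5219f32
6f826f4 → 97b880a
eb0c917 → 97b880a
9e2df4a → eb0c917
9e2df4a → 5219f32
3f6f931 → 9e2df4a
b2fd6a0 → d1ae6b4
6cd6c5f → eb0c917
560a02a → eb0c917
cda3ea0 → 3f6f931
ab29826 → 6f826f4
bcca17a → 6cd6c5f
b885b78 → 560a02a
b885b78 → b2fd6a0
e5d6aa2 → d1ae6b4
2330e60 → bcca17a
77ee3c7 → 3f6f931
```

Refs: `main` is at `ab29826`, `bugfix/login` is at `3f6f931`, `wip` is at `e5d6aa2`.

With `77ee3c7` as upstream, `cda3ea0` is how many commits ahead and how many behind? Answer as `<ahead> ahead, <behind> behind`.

Reachable from cda3ea0: {3f6f931, 5219f32, 97b880a, 9e2df4a, cda3ea0, eb0c917}.
Reachable from 77ee3c7: {3f6f931, 5219f32, 77ee3c7, 97b880a, 9e2df4a, eb0c917}.
Only in cda3ea0's history (ahead): {cda3ea0} — 1.
Only in 77ee3c7's history (behind): {77ee3c7} — 1.

1 ahead, 1 behind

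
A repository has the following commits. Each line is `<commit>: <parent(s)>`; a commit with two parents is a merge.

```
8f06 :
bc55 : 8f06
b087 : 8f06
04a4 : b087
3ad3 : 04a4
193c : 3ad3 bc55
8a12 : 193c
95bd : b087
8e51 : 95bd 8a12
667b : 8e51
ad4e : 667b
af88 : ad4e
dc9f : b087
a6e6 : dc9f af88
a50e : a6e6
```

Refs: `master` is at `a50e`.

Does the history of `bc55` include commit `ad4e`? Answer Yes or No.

Ancestors of bc55: {8f06, bc55}.
ad4e is not in that set, so it is not an ancestor of bc55.

No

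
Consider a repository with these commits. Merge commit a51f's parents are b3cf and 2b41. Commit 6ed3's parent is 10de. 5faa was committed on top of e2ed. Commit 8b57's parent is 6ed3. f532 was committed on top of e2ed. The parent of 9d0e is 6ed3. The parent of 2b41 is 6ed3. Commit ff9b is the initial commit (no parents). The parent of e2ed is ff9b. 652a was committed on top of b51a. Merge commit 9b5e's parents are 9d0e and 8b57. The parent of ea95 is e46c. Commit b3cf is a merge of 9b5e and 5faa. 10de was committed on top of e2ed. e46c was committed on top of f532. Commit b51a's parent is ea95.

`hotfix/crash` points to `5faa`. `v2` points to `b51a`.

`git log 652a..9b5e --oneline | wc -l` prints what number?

Reachable from 9b5e: {10de, 6ed3, 8b57, 9b5e, 9d0e, e2ed, ff9b}.
Reachable from 652a: {652a, b51a, e2ed, e46c, ea95, f532, ff9b}.
In 9b5e's history but not 652a's: {10de, 6ed3, 8b57, 9b5e, 9d0e} — 5 commits.

5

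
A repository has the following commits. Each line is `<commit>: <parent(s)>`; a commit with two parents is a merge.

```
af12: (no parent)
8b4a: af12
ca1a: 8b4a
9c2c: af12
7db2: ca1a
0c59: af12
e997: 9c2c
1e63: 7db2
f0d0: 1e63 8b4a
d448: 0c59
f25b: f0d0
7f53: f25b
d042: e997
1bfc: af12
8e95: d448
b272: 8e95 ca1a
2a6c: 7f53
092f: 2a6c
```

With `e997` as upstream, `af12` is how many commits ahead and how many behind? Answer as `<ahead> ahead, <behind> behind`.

0 ahead, 2 behind

Reachable from af12: {af12}.
Reachable from e997: {9c2c, af12, e997}.
Only in af12's history (ahead): {} — 0.
Only in e997's history (behind): {9c2c, e997} — 2.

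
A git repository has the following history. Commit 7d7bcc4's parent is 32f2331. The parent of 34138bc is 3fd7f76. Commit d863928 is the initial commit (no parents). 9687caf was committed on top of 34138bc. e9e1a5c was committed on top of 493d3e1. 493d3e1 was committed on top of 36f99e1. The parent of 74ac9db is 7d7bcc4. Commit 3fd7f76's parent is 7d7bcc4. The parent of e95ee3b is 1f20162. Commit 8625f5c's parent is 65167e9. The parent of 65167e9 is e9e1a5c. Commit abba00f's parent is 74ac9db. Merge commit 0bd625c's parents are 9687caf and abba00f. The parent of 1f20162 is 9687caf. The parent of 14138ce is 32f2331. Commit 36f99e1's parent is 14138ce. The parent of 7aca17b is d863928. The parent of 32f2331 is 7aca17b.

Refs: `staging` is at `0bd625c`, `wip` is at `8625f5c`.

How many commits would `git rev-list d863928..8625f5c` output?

Reachable from 8625f5c: {14138ce, 32f2331, 36f99e1, 493d3e1, 65167e9, 7aca17b, 8625f5c, d863928, e9e1a5c}.
Reachable from d863928: {d863928}.
In 8625f5c's history but not d863928's: {14138ce, 32f2331, 36f99e1, 493d3e1, 65167e9, 7aca17b, 8625f5c, e9e1a5c} — 8 commits.

8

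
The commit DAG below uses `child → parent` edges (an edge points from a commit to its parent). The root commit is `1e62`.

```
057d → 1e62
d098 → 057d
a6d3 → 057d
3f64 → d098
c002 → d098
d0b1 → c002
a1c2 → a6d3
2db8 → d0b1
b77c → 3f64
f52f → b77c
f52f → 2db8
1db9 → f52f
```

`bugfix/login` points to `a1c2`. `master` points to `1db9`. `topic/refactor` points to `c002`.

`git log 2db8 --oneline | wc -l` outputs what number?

Walking parent pointers from 2db8: reachable set = {057d, 1e62, 2db8, c002, d098, d0b1}.
That is 6 commits.

6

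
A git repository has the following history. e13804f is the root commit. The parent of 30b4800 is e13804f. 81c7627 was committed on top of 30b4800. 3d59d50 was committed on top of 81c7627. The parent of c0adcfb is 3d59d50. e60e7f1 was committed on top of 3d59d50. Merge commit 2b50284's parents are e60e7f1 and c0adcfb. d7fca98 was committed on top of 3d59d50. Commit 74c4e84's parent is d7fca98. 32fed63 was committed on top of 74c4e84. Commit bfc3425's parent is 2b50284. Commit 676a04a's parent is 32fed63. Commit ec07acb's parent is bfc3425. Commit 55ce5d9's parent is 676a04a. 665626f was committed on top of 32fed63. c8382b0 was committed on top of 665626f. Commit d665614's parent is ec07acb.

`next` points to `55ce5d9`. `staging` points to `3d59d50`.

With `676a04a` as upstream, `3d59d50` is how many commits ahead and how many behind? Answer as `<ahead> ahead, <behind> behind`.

0 ahead, 4 behind

Reachable from 3d59d50: {30b4800, 3d59d50, 81c7627, e13804f}.
Reachable from 676a04a: {30b4800, 32fed63, 3d59d50, 676a04a, 74c4e84, 81c7627, d7fca98, e13804f}.
Only in 3d59d50's history (ahead): {} — 0.
Only in 676a04a's history (behind): {32fed63, 676a04a, 74c4e84, d7fca98} — 4.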